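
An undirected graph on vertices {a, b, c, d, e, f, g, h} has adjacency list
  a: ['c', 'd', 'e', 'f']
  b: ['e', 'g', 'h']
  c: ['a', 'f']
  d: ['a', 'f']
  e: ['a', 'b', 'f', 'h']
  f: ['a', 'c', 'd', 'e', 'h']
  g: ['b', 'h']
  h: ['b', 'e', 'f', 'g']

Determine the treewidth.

2

A width-2 tree decomposition is:
Bags: B1 = {e, f, h}  B2 = {a, e, f}  B3 = {a, c, f}  B4 = {b, e, h}  B5 = {a, d, f}  B6 = {b, g, h}
Tree: B1–B2, B2–B3, B1–B4, B2–B5, B4–B6
Each bag holds 3 vertices, so the decomposition has width 2, which upper-bounds the treewidth. For the lower bound, the 3 vertices {b, g, h} are pairwise adjacent, and any tree decomposition puts a clique entirely inside one bag — forcing width ≥ 2. Combining the bounds, tw(G) = 2.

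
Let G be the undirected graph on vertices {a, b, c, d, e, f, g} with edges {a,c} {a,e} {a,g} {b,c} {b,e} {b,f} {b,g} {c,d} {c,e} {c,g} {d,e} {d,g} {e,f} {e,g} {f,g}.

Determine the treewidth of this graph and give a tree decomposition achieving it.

Every bag has size at most 4, so the width is 4 − 1 = 3 and tw(G) ≤ 3. On the other hand G contains the 4-clique {c, d, e, g}. A clique must lie in a single bag of any decomposition, so no decomposition can have width below 3. Therefore the treewidth is 3.

Treewidth 3.
Bags: B1 = {b, c, e, g}  B2 = {b, e, f, g}  B3 = {c, d, e, g}  B4 = {a, c, e, g}
Tree: B1–B2, B1–B3, B3–B4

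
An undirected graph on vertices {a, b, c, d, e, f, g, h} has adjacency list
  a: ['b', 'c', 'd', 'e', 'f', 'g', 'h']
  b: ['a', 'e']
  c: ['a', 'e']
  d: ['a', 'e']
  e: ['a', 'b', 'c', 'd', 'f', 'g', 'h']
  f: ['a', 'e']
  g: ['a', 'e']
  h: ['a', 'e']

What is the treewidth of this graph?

2

A width-2 tree decomposition is:
Bags: B1 = {a, e, h}  B2 = {a, b, e}  B3 = {a, d, e}  B4 = {a, e, g}  B5 = {a, e, f}  B6 = {a, c, e}
Tree: B1–B2, B2–B3, B3–B4, B2–B5, B5–B6
The largest bag has 3 vertices, giving width 2; this decomposition certifies tw(G) ≤ 2. Conversely, {a, d, e} is a clique of size 3, and the vertices of any clique must share a bag in every tree decomposition; so some bag has ≥ 3 vertices and tw(G) ≥ 2. Hence tw(G) = 2 exactly.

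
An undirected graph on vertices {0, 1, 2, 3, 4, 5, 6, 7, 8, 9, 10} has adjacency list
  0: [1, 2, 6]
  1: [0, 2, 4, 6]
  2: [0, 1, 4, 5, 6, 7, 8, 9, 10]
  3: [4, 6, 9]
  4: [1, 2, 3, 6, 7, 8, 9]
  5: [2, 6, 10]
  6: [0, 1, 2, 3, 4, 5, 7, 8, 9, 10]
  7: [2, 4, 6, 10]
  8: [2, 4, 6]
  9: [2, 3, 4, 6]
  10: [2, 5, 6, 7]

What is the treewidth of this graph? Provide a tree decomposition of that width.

The largest bag has 4 vertices, giving width 3; this decomposition certifies tw(G) ≤ 3. Conversely, {0, 1, 2, 6} is a clique of size 4, and the vertices of any clique must share a bag in every tree decomposition; so some bag has ≥ 4 vertices and tw(G) ≥ 3. Combining the bounds, tw(G) = 3.

Treewidth 3.
Bags: B1 = {2, 6, 7, 10}  B2 = {2, 4, 6, 7}  B3 = {2, 4, 6, 8}  B4 = {2, 4, 6, 9}  B5 = {3, 4, 6, 9}  B6 = {2, 5, 6, 10}  B7 = {1, 2, 4, 6}  B8 = {0, 1, 2, 6}
Tree: B1–B2, B2–B3, B3–B4, B4–B5, B1–B6, B4–B7, B7–B8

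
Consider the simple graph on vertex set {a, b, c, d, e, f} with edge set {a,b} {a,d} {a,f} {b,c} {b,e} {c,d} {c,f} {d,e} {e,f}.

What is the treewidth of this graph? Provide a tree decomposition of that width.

Treewidth 3.
One optimal decomposition is:
Bags: B1 = {a, b, c, e}  B2 = {a, c, e, f}  B3 = {a, c, d, e}
Tree: B1–B2, B2–B3

Each bag holds 4 vertices, so the decomposition has width 3, which upper-bounds the treewidth. For the lower bound: the 4 vertex sets {b,c}, {e,f}, {a}, {d} are disjoint, each induces a connected subgraph, and every pair is joined by at least one edge of G. Contracting each set to a single vertex therefore yields K_{4} as a minor, and since treewidth is minor-monotone, tw(G) ≥ tw(K_{4}) = 3. Hence tw(G) = 3 exactly.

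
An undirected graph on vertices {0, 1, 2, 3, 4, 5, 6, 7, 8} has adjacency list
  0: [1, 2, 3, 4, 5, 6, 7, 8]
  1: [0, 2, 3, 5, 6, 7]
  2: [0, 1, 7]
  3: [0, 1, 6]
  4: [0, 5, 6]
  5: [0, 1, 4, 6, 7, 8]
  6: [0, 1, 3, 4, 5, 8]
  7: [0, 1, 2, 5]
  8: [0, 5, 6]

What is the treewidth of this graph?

A width-3 tree decomposition is:
Bags: B1 = {0, 1, 5, 6}  B2 = {0, 1, 3, 6}  B3 = {0, 1, 5, 7}  B4 = {0, 5, 6, 8}  B5 = {0, 1, 2, 7}  B6 = {0, 4, 5, 6}
Tree: B1–B2, B1–B3, B1–B4, B3–B5, B1–B6
Every bag has size at most 4, so the width is 4 − 1 = 3 and tw(G) ≤ 3. Conversely, {0, 5, 6, 8} is a clique of size 4, and the vertices of any clique must share a bag in every tree decomposition; so some bag has ≥ 4 vertices and tw(G) ≥ 3. Combining the bounds, tw(G) = 3.

3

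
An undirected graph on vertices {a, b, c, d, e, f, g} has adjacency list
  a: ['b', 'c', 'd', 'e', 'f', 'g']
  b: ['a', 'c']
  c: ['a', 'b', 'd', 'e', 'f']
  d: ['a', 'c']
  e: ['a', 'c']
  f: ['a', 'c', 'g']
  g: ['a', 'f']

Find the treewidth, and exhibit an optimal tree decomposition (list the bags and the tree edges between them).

Every bag has size at most 3, so the width is 3 − 1 = 2 and tw(G) ≤ 2. On the other hand G contains the 3-clique {a, f, g}. A clique must lie in a single bag of any decomposition, so no decomposition can have width below 2. Combining the bounds, tw(G) = 2.

Treewidth 2.
One such decomposition:
Bags: B1 = {a, b, c}  B2 = {a, c, f}  B3 = {a, f, g}  B4 = {a, c, d}  B5 = {a, c, e}
Tree: B1–B2, B2–B3, B2–B4, B4–B5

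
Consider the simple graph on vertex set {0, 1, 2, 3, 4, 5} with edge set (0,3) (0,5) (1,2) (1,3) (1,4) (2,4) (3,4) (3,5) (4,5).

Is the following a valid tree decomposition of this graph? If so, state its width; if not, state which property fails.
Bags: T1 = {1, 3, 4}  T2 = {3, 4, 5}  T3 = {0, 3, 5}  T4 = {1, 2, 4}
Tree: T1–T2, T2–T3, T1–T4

Vertex coverage: the bags together contain {0, 1, 2, 3, 4, 5}, the full vertex set. Edge coverage: each edge of G has both endpoints in at least one bag. Running intersection: for every vertex, the bags containing it form a connected subtree. All three properties hold, so this is a valid tree decomposition of width max|bag| − 1 = 2, and hence tw(G) ≤ 2.

Yes; width 2.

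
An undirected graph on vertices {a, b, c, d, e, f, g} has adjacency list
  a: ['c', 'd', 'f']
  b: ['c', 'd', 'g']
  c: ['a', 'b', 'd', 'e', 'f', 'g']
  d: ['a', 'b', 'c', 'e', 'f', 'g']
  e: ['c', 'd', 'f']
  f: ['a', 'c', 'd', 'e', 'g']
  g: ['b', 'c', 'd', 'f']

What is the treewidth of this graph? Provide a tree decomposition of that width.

Every bag has size at most 4, so the width is 4 − 1 = 3 and tw(G) ≤ 3. On the other hand G contains the 4-clique {c, d, f, g}. A clique must lie in a single bag of any decomposition, so no decomposition can have width below 3. The upper and lower bounds meet at 3, so that is the treewidth.

Treewidth 3.
One optimal decomposition is:
Bags: B1 = {c, d, e, f}  B2 = {a, c, d, f}  B3 = {c, d, f, g}  B4 = {b, c, d, g}
Tree: B1–B2, B2–B3, B3–B4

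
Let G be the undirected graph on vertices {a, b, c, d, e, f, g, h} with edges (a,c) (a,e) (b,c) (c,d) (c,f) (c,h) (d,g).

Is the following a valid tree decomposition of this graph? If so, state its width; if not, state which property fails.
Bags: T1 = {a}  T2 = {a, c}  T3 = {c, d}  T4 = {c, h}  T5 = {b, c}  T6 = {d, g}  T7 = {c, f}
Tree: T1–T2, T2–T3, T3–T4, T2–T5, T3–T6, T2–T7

No — vertex e appears in no bag.

A tree decomposition must satisfy three properties: every vertex lies in some bag; for every edge, both endpoints lie together in some bag; and for every vertex, the bags containing it form a connected subtree. Here vertex e appears in no bag, so the decomposition is invalid.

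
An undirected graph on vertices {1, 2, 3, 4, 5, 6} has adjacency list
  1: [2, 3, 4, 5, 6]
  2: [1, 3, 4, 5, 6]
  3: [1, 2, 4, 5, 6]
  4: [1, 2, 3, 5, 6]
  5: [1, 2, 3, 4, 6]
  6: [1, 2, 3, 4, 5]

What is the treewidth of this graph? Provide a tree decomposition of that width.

Treewidth 5.
Bags: B1 = {1, 2, 3, 4, 5, 6}
Tree: (single bag)

A single bag containing all 6 vertices is trivially a valid decomposition of width 5. Conversely, {1, 2, 3, 4, 5, 6} is a clique of size 6, and the vertices of any clique must share a bag in every tree decomposition; so some bag has ≥ 6 vertices and tw(G) ≥ 5. The upper and lower bounds meet at 5, so that is the treewidth.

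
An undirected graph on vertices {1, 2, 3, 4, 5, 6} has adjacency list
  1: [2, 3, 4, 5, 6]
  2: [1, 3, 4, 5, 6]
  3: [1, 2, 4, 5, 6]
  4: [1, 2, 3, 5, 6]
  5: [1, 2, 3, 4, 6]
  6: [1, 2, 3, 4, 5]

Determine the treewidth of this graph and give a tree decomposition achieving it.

Treewidth 5.
One such decomposition:
Bags: B1 = {1, 2, 3, 4, 5, 6}
Tree: (single bag)

A single bag containing all 6 vertices is trivially a valid decomposition of width 5. On the other hand G contains the 6-clique {1, 2, 3, 4, 5, 6}. A clique must lie in a single bag of any decomposition, so no decomposition can have width below 5. The upper and lower bounds meet at 5, so that is the treewidth.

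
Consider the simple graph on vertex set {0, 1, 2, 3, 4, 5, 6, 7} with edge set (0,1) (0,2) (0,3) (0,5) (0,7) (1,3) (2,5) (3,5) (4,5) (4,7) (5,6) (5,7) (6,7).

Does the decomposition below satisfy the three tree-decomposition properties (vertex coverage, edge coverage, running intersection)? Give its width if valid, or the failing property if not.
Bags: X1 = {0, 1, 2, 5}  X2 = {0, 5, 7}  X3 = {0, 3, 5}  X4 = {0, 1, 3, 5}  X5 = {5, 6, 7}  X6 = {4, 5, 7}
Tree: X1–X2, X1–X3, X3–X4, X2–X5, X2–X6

A tree decomposition must satisfy three properties: every vertex lies in some bag; for every edge, both endpoints lie together in some bag; and for every vertex, the bags containing it form a connected subtree. Here bags containing vertex 1 are not connected in the tree, so the decomposition is invalid.

No — bags containing vertex 1 are not connected in the tree.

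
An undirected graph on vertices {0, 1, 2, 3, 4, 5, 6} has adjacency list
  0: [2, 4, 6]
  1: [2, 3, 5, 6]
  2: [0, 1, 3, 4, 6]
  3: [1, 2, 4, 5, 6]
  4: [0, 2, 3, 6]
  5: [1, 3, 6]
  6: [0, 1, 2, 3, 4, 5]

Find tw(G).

A width-3 tree decomposition is:
Bags: B1 = {0, 2, 4, 6}  B2 = {2, 3, 4, 6}  B3 = {1, 2, 3, 6}  B4 = {1, 3, 5, 6}
Tree: B1–B2, B2–B3, B3–B4
Every bag has size at most 4, so the width is 4 − 1 = 3 and tw(G) ≤ 3. On the other hand G contains the 4-clique {0, 2, 4, 6}. A clique must lie in a single bag of any decomposition, so no decomposition can have width below 3. Combining the bounds, tw(G) = 3.

3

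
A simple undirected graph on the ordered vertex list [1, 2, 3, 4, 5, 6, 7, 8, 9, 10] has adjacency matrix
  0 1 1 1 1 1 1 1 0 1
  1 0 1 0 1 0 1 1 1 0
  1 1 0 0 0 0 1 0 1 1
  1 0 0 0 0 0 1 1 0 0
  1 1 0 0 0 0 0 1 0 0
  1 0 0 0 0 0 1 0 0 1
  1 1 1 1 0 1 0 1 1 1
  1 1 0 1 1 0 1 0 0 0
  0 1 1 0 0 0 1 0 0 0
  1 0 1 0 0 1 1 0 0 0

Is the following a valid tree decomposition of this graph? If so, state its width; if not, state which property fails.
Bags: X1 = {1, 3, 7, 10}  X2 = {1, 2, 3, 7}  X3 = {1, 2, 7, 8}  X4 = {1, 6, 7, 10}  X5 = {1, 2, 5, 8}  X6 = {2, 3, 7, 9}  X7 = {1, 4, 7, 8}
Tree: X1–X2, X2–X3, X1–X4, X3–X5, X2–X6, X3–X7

Yes; width 3.

Every vertex of G appears in some bag (union = {1, 2, 3, 4, 5, 6, 7, 8, 9, 10}); every edge is covered by a bag; and for each vertex v the set of bags containing v is connected in the bag tree. The decomposition is therefore valid. The largest bag has 4 vertices, so the width is 3.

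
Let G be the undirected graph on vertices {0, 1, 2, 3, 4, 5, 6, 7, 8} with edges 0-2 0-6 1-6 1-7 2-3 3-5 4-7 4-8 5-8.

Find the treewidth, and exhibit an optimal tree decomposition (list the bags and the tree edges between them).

Treewidth 2.
Bags: B1 = {2, 3, 5}  B2 = {2, 5, 8}  B3 = {2, 4, 8}  B4 = {2, 4, 7}  B5 = {1, 2, 7}  B6 = {1, 2, 6}  B7 = {0, 2, 6}
Tree: B1–B2, B2–B3, B3–B4, B4–B5, B5–B6, B6–B7

Every bag has size at most 3, so the width is 3 − 1 = 2 and tw(G) ≤ 2. For the lower bound, G contains the cycle 2–3–5–8–4–7–1–6–0–2, so G is not a forest; only forests have treewidth ≤ 1, hence tw(G) ≥ 2. The upper and lower bounds meet at 2, so that is the treewidth.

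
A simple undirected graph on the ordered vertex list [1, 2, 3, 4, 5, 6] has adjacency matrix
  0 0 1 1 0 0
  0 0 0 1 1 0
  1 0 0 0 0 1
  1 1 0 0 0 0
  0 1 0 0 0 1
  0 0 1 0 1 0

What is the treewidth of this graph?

A width-2 tree decomposition is:
Bags: B1 = {1, 2, 4}  B2 = {1, 2, 3}  B3 = {2, 3, 6}  B4 = {2, 5, 6}
Tree: B1–B2, B2–B3, B3–B4
The largest bag has 3 vertices, giving width 2; this decomposition certifies tw(G) ≤ 2. For the lower bound, G contains the cycle 2–4–1–3–6–5–2, so G is not a forest; only forests have treewidth ≤ 1, hence tw(G) ≥ 2. Hence tw(G) = 2 exactly.

2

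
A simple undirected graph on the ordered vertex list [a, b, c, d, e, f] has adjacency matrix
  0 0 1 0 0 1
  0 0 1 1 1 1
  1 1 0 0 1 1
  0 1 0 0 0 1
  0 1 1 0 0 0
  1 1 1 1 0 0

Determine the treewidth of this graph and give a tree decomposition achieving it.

The largest bag has 3 vertices, giving width 2; this decomposition certifies tw(G) ≤ 2. On the other hand G contains the 3-clique {b, d, f}. A clique must lie in a single bag of any decomposition, so no decomposition can have width below 2. The upper and lower bounds meet at 2, so that is the treewidth.

Treewidth 2.
One such decomposition:
Bags: B1 = {b, c, f}  B2 = {b, d, f}  B3 = {b, c, e}  B4 = {a, c, f}
Tree: B1–B2, B1–B3, B1–B4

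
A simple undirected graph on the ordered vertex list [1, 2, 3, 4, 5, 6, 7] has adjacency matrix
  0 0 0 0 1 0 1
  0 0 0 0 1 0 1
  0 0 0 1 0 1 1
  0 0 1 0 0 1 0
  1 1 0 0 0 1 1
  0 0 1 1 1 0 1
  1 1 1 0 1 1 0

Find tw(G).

A width-2 tree decomposition is:
Bags: B1 = {3, 6, 7}  B2 = {3, 4, 6}  B3 = {5, 6, 7}  B4 = {2, 5, 7}  B5 = {1, 5, 7}
Tree: B1–B2, B1–B3, B3–B4, B4–B5
The largest bag has 3 vertices, giving width 2; this decomposition certifies tw(G) ≤ 2. For the lower bound, the 3 vertices {3, 4, 6} are pairwise adjacent, and any tree decomposition puts a clique entirely inside one bag — forcing width ≥ 2. Therefore the treewidth is 2.

2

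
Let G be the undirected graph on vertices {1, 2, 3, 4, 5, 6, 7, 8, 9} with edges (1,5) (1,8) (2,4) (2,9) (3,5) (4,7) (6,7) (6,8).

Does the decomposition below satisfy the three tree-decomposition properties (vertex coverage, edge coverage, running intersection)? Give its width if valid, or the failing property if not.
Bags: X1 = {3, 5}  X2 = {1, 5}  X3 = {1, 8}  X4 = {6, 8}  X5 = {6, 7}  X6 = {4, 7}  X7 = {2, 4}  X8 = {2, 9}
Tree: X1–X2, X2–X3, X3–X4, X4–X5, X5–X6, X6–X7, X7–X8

Checking the three conditions: (i) the bags cover all of {1, 2, 3, 4, 5, 6, 7, 8, 9}; (ii) for each edge, some bag contains both endpoints; (iii) the bags containing any fixed vertex form a subtree. All hold, so the decomposition is valid with width 2 − 1 = 1.

Yes; width 1.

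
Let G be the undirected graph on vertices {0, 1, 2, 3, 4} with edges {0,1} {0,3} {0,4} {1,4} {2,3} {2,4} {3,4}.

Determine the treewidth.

2

A width-2 tree decomposition is:
Bags: B1 = {2, 3, 4}  B2 = {0, 3, 4}  B3 = {0, 1, 4}
Tree: B1–B2, B2–B3
Every bag has size at most 3, so the width is 3 − 1 = 2 and tw(G) ≤ 2. On the other hand G contains the 3-clique {0, 1, 4}. A clique must lie in a single bag of any decomposition, so no decomposition can have width below 2. Therefore the treewidth is 2.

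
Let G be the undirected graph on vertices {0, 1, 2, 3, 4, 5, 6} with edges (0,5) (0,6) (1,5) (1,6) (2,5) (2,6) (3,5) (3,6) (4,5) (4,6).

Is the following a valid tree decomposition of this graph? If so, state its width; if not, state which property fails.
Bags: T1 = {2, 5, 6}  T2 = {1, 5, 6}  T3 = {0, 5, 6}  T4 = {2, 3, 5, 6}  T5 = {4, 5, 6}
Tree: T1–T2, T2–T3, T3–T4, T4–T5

No — bags containing vertex 2 are not connected in the tree.

A tree decomposition must satisfy three properties: every vertex lies in some bag; for every edge, both endpoints lie together in some bag; and for every vertex, the bags containing it form a connected subtree. Here bags containing vertex 2 are not connected in the tree, so the decomposition is invalid.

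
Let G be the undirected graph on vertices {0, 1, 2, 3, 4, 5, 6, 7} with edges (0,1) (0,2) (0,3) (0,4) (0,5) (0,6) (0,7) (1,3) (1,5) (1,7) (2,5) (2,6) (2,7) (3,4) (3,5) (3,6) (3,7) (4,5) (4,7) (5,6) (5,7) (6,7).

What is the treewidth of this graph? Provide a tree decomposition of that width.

Treewidth 4.
One optimal decomposition is:
Bags: B1 = {0, 1, 3, 5, 7}  B2 = {0, 3, 5, 6, 7}  B3 = {0, 2, 5, 6, 7}  B4 = {0, 3, 4, 5, 7}
Tree: B1–B2, B2–B3, B2–B4

The largest bag has 5 vertices, giving width 4; this decomposition certifies tw(G) ≤ 4. Conversely, {0, 2, 5, 6, 7} is a clique of size 5, and the vertices of any clique must share a bag in every tree decomposition; so some bag has ≥ 5 vertices and tw(G) ≥ 4. Therefore the treewidth is 4.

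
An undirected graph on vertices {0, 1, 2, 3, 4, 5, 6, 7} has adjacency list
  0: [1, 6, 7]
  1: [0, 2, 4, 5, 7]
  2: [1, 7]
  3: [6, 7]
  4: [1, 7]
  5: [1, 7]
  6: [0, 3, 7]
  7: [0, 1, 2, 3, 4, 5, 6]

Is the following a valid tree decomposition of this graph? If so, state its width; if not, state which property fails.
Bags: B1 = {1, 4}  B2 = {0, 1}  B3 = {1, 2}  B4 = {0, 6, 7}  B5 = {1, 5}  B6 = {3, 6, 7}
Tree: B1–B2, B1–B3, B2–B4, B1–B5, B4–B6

No — edge (4,7) lies in no bag.

A tree decomposition must satisfy three properties: every vertex lies in some bag; for every edge, both endpoints lie together in some bag; and for every vertex, the bags containing it form a connected subtree. Here edge (4,7) lies in no bag, so the decomposition is invalid.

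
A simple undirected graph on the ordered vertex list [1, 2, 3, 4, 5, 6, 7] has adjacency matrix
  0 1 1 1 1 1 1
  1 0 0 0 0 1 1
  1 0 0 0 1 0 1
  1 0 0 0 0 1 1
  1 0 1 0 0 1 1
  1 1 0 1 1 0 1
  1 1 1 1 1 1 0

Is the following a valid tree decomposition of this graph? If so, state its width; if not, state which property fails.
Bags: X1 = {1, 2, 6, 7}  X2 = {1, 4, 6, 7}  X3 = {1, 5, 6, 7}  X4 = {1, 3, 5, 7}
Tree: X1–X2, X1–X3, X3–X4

Checking the three conditions: (i) the bags cover all of {1, 2, 3, 4, 5, 6, 7}; (ii) for each edge, some bag contains both endpoints; (iii) the bags containing any fixed vertex form a subtree. All hold, so the decomposition is valid with width 4 − 1 = 3.

Yes; width 3.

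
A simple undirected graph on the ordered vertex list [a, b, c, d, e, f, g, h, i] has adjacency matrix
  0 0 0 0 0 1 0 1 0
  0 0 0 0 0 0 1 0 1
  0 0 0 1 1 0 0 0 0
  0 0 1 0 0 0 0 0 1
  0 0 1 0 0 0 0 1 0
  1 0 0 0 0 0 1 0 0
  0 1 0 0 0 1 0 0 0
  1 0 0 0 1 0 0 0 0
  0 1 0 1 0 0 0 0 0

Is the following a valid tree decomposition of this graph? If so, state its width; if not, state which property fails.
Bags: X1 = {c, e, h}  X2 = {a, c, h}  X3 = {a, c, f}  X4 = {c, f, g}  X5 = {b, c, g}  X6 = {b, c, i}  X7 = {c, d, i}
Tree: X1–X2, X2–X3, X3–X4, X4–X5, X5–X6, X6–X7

Checking the three conditions: (i) the bags cover all of {a, b, c, d, e, f, g, h, i}; (ii) for each edge, some bag contains both endpoints; (iii) the bags containing any fixed vertex form a subtree. All hold, so the decomposition is valid with width 3 − 1 = 2.

Yes; width 2.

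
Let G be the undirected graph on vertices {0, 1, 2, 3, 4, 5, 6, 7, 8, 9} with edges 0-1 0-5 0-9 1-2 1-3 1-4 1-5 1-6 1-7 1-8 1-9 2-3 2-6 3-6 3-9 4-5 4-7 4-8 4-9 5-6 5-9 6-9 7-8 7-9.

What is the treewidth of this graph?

3

A width-3 tree decomposition is:
Bags: B1 = {1, 4, 5, 9}  B2 = {1, 5, 6, 9}  B3 = {0, 1, 5, 9}  B4 = {1, 4, 7, 9}  B5 = {1, 4, 7, 8}  B6 = {1, 3, 6, 9}  B7 = {1, 2, 3, 6}
Tree: B1–B2, B2–B3, B1–B4, B4–B5, B2–B6, B6–B7
The largest bag has 4 vertices, giving width 3; this decomposition certifies tw(G) ≤ 3. On the other hand G contains the 4-clique {1, 4, 7, 8}. A clique must lie in a single bag of any decomposition, so no decomposition can have width below 3. The upper and lower bounds meet at 3, so that is the treewidth.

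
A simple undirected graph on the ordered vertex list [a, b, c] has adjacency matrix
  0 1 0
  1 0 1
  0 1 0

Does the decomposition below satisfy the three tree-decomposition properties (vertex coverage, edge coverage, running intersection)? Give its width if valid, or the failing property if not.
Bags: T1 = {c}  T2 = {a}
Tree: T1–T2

No — vertex b appears in no bag.

A tree decomposition must satisfy three properties: every vertex lies in some bag; for every edge, both endpoints lie together in some bag; and for every vertex, the bags containing it form a connected subtree. Here vertex b appears in no bag, so the decomposition is invalid.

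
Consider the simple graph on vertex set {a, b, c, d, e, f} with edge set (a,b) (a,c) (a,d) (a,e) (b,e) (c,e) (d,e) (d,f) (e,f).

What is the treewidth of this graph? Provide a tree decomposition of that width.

Treewidth 2.
One optimal decomposition is:
Bags: B1 = {a, b, e}  B2 = {a, d, e}  B3 = {d, e, f}  B4 = {a, c, e}
Tree: B1–B2, B2–B3, B1–B4

Each bag holds 3 vertices, so the decomposition has width 2, which upper-bounds the treewidth. On the other hand G contains the 3-clique {a, d, e}. A clique must lie in a single bag of any decomposition, so no decomposition can have width below 2. Therefore the treewidth is 2.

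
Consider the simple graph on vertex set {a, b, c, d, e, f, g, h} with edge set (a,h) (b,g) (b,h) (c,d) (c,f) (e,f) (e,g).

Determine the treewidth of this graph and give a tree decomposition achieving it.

Every bag has size at most 2, so the width is 2 − 1 = 1 and tw(G) ≤ 1. G has an edge, so its treewidth is at least 1. Hence tw(G) = 1 exactly.

Treewidth 1.
Bags: B1 = {c, d}  B2 = {c, f}  B3 = {e, f}  B4 = {e, g}  B5 = {b, g}  B6 = {b, h}  B7 = {a, h}
Tree: B1–B2, B2–B3, B3–B4, B4–B5, B5–B6, B6–B7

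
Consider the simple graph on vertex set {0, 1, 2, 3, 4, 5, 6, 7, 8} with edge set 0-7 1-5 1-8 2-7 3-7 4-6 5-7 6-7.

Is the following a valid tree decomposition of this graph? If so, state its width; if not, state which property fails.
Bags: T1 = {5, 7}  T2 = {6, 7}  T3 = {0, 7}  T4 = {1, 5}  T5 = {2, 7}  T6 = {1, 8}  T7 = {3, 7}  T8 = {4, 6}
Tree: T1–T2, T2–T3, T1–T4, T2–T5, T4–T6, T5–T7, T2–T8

Yes; width 1.

Checking the three conditions: (i) the bags cover all of {0, 1, 2, 3, 4, 5, 6, 7, 8}; (ii) for each edge, some bag contains both endpoints; (iii) the bags containing any fixed vertex form a subtree. All hold, so the decomposition is valid with width 2 − 1 = 1.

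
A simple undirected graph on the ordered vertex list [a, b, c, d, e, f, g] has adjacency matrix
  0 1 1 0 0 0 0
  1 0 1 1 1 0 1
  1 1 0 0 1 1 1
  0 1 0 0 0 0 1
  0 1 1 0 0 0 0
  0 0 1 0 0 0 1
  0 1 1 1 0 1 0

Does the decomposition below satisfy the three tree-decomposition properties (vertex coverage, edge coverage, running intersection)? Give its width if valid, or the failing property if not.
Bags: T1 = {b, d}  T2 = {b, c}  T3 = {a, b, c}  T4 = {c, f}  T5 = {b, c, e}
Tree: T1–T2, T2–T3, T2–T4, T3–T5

No — vertex g appears in no bag.

A tree decomposition must satisfy three properties: every vertex lies in some bag; for every edge, both endpoints lie together in some bag; and for every vertex, the bags containing it form a connected subtree. Here vertex g appears in no bag, so the decomposition is invalid.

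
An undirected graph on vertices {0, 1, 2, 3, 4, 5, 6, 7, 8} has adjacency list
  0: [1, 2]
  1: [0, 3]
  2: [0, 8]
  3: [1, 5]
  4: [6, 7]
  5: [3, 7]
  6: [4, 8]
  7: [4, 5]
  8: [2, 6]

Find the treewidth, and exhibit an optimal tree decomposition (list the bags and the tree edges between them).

Treewidth 2.
One such decomposition:
Bags: B1 = {0, 1, 3}  B2 = {0, 2, 3}  B3 = {2, 3, 8}  B4 = {3, 6, 8}  B5 = {3, 4, 6}  B6 = {3, 4, 7}  B7 = {3, 5, 7}
Tree: B1–B2, B2–B3, B3–B4, B4–B5, B5–B6, B6–B7

Each bag holds 3 vertices, so the decomposition has width 2, which upper-bounds the treewidth. The edges 3–1–0–2–8–6–4–7–5–3 form a cycle, so G is not a tree and its treewidth is at least 2. Therefore the treewidth is 2.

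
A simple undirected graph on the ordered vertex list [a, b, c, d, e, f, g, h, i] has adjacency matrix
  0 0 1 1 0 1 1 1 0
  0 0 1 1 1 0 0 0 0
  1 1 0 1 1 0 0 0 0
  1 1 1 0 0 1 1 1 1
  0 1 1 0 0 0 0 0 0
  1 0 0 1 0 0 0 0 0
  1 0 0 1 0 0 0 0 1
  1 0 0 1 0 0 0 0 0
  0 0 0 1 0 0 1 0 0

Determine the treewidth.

2

A width-2 tree decomposition is:
Bags: B1 = {a, d, g}  B2 = {a, c, d}  B3 = {b, c, d}  B4 = {b, c, e}  B5 = {a, d, h}  B6 = {d, g, i}  B7 = {a, d, f}
Tree: B1–B2, B2–B3, B3–B4, B1–B5, B1–B6, B2–B7
Each bag holds 3 vertices, so the decomposition has width 2, which upper-bounds the treewidth. On the other hand G contains the 3-clique {a, d, g}. A clique must lie in a single bag of any decomposition, so no decomposition can have width below 2. Combining the bounds, tw(G) = 2.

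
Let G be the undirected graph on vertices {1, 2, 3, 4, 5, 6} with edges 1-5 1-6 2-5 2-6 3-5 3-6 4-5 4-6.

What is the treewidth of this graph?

A width-2 tree decomposition is:
Bags: B1 = {1, 5, 6}  B2 = {3, 5, 6}  B3 = {2, 5, 6}  B4 = {4, 5, 6}
Tree: B1–B2, B2–B3, B3–B4
Every bag has size at most 3, so the width is 3 − 1 = 2 and tw(G) ≤ 2. Since 1–6–3–5–1 is a cycle in G, G is not acyclic. Forests are exactly the graphs of treewidth ≤ 1, so tw(G) ≥ 2. Therefore the treewidth is 2.

2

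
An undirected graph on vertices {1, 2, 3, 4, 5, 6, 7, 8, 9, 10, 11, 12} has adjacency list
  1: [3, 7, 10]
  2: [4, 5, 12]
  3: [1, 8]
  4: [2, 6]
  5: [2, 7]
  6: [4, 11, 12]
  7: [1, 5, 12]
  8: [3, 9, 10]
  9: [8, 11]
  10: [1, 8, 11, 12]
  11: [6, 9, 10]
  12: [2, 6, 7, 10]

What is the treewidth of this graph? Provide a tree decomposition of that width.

Every bag has size at most 4, so the width is 4 − 1 = 3 and tw(G) ≤ 3. For the lower bound: the 4 vertex sets {2,4,5}, {7}, {12}, {1,6,10,11} are disjoint, each induces a connected subgraph, and every pair is joined by at least one edge of G. Contracting each set to a single vertex therefore yields K_{4} as a minor, and since treewidth is minor-monotone, tw(G) ≥ tw(K_{4}) = 3. Hence tw(G) = 3 exactly.

Treewidth 3.
Bags: B1 = {2, 4, 5, 7}  B2 = {2, 4, 7, 12}  B3 = {4, 6, 7, 12}  B4 = {1, 6, 7, 12}  B5 = {1, 6, 10, 12}  B6 = {1, 6, 10, 11}  B7 = {1, 3, 10, 11}  B8 = {3, 8, 10, 11}  B9 = {3, 8, 9, 11}
Tree: B1–B2, B2–B3, B3–B4, B4–B5, B5–B6, B6–B7, B7–B8, B8–B9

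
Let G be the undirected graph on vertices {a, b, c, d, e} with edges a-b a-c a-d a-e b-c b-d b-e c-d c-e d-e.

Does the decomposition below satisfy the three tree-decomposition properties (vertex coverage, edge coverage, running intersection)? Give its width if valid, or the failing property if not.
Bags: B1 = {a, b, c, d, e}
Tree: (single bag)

Vertex coverage: the bags together contain {a, b, c, d, e}, the full vertex set. Edge coverage: each edge of G has both endpoints in at least one bag. Running intersection: for every vertex, the bags containing it form a connected subtree. All three properties hold, so this is a valid tree decomposition of width max|bag| − 1 = 4, and hence tw(G) ≤ 4.

Yes; width 4.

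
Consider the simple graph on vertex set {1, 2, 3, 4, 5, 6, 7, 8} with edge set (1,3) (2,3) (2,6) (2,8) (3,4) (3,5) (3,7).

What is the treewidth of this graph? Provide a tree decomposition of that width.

Each bag holds 2 vertices, so the decomposition has width 1, which upper-bounds the treewidth. G has an edge, so its treewidth is at least 1. Combining the bounds, tw(G) = 1.

Treewidth 1.
One such decomposition:
Bags: B1 = {2, 3}  B2 = {1, 3}  B3 = {3, 5}  B4 = {2, 6}  B5 = {2, 8}  B6 = {3, 4}  B7 = {3, 7}
Tree: B1–B2, B1–B3, B1–B4, B1–B5, B1–B6, B1–B7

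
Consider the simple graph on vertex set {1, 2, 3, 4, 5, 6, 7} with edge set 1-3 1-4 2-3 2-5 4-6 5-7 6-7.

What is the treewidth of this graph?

2

A width-2 tree decomposition is:
Bags: B1 = {1, 2, 3}  B2 = {1, 2, 5}  B3 = {1, 5, 7}  B4 = {1, 6, 7}  B5 = {1, 4, 6}
Tree: B1–B2, B2–B3, B3–B4, B4–B5
Every bag has size at most 3, so the width is 3 − 1 = 2 and tw(G) ≤ 2. The edges 1–3–2–5–7–6–4–1 form a cycle, so G is not a tree and its treewidth is at least 2. Combining the bounds, tw(G) = 2.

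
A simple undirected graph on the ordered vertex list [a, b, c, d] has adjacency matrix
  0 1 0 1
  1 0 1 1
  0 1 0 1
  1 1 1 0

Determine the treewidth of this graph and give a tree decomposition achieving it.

Treewidth 2.
Bags: B1 = {b, c, d}  B2 = {a, b, d}
Tree: B1–B2

Every bag has size at most 3, so the width is 3 − 1 = 2 and tw(G) ≤ 2. On the other hand G contains the 3-clique {b, c, d}. A clique must lie in a single bag of any decomposition, so no decomposition can have width below 2. Hence tw(G) = 2 exactly.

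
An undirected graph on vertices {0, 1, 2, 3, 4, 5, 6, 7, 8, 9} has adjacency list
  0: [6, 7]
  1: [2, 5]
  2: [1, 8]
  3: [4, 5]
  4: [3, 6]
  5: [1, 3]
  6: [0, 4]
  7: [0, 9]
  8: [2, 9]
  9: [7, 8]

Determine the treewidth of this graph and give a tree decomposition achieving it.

Each bag holds 3 vertices, so the decomposition has width 2, which upper-bounds the treewidth. The edges 8–2–1–5–3–4–6–0–7–9–8 form a cycle, so G is not a tree and its treewidth is at least 2. Therefore the treewidth is 2.

Treewidth 2.
Bags: B1 = {1, 2, 8}  B2 = {1, 5, 8}  B3 = {3, 5, 8}  B4 = {3, 4, 8}  B5 = {4, 6, 8}  B6 = {0, 6, 8}  B7 = {0, 7, 8}  B8 = {7, 8, 9}
Tree: B1–B2, B2–B3, B3–B4, B4–B5, B5–B6, B6–B7, B7–B8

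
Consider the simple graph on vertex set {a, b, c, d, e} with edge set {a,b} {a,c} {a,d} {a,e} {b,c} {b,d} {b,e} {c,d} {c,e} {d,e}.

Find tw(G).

A width-4 tree decomposition is:
Bags: B1 = {a, b, c, d, e}
Tree: (single bag)
A single bag containing all 5 vertices is trivially a valid decomposition of width 4. For the lower bound, the 5 vertices {a, b, c, d, e} are pairwise adjacent, and any tree decomposition puts a clique entirely inside one bag — forcing width ≥ 4. Hence tw(G) = 4 exactly.

4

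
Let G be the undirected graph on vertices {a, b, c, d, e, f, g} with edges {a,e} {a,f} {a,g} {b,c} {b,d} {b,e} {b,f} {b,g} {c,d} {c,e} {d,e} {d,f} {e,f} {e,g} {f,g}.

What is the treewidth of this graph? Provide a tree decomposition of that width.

Treewidth 3.
One optimal decomposition is:
Bags: B1 = {a, e, f, g}  B2 = {b, e, f, g}  B3 = {b, d, e, f}  B4 = {b, c, d, e}
Tree: B1–B2, B2–B3, B3–B4

Every bag has size at most 4, so the width is 4 − 1 = 3 and tw(G) ≤ 3. On the other hand G contains the 4-clique {b, c, d, e}. A clique must lie in a single bag of any decomposition, so no decomposition can have width below 3. Therefore the treewidth is 3.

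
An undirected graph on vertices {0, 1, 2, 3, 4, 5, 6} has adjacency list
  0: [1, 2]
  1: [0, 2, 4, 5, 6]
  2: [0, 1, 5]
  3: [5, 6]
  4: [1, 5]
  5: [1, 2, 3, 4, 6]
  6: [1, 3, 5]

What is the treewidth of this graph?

A width-2 tree decomposition is:
Bags: B1 = {1, 5, 6}  B2 = {1, 2, 5}  B3 = {0, 1, 2}  B4 = {3, 5, 6}  B5 = {1, 4, 5}
Tree: B1–B2, B2–B3, B1–B4, B2–B5
The largest bag has 3 vertices, giving width 2; this decomposition certifies tw(G) ≤ 2. For the lower bound, the 3 vertices {0, 1, 2} are pairwise adjacent, and any tree decomposition puts a clique entirely inside one bag — forcing width ≥ 2. Hence tw(G) = 2 exactly.

2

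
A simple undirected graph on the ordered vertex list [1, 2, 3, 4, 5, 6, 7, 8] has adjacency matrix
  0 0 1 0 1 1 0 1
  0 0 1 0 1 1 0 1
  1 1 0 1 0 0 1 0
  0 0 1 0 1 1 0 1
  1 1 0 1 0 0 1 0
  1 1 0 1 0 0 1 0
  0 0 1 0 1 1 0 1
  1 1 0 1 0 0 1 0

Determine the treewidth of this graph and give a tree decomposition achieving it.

Each bag holds 5 vertices, so the decomposition has width 4, which upper-bounds the treewidth. For the lower bound: the 5 vertex sets {4,5}, {1,3}, {2,8}, {7}, {6} are disjoint, each induces a connected subgraph, and every pair is joined by at least one edge of G. Contracting each set to a single vertex therefore yields K_{5} as a minor, and since treewidth is minor-monotone, tw(G) ≥ tw(K_{5}) = 4. Therefore the treewidth is 4.

Treewidth 4.
One optimal decomposition is:
Bags: B1 = {1, 2, 4, 5, 7}  B2 = {1, 2, 3, 4, 7}  B3 = {1, 2, 4, 7, 8}  B4 = {1, 2, 4, 6, 7}
Tree: B1–B2, B2–B3, B3–B4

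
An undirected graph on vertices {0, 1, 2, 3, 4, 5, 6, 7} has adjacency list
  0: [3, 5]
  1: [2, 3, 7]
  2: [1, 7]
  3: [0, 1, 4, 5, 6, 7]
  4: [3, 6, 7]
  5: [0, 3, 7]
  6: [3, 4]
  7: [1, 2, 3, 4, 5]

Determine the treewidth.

2

A width-2 tree decomposition is:
Bags: B1 = {3, 4, 6}  B2 = {3, 4, 7}  B3 = {1, 3, 7}  B4 = {3, 5, 7}  B5 = {1, 2, 7}  B6 = {0, 3, 5}
Tree: B1–B2, B2–B3, B2–B4, B3–B5, B4–B6
The largest bag has 3 vertices, giving width 2; this decomposition certifies tw(G) ≤ 2. Conversely, {1, 2, 7} is a clique of size 3, and the vertices of any clique must share a bag in every tree decomposition; so some bag has ≥ 3 vertices and tw(G) ≥ 2. Hence tw(G) = 2 exactly.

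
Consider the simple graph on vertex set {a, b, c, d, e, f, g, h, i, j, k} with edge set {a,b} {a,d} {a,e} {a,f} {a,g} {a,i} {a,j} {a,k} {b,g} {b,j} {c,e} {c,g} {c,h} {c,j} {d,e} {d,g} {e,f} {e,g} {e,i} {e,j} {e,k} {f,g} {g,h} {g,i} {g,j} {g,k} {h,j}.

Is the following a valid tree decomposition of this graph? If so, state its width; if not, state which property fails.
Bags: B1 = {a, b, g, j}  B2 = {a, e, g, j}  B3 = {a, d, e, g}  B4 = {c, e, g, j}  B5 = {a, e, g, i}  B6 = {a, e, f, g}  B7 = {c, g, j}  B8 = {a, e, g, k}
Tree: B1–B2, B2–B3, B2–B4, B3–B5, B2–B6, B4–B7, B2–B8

No — vertex h appears in no bag.

A tree decomposition must satisfy three properties: every vertex lies in some bag; for every edge, both endpoints lie together in some bag; and for every vertex, the bags containing it form a connected subtree. Here vertex h appears in no bag, so the decomposition is invalid.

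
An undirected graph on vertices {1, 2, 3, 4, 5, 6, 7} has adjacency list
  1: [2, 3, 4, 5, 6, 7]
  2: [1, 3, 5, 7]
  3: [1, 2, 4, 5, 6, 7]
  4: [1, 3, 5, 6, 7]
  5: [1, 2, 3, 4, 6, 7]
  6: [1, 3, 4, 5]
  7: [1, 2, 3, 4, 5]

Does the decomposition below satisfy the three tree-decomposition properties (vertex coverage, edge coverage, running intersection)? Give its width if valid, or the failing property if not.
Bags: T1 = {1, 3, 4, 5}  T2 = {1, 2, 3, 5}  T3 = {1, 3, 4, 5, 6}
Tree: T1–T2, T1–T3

No — vertex 7 appears in no bag.

A tree decomposition must satisfy three properties: every vertex lies in some bag; for every edge, both endpoints lie together in some bag; and for every vertex, the bags containing it form a connected subtree. Here vertex 7 appears in no bag, so the decomposition is invalid.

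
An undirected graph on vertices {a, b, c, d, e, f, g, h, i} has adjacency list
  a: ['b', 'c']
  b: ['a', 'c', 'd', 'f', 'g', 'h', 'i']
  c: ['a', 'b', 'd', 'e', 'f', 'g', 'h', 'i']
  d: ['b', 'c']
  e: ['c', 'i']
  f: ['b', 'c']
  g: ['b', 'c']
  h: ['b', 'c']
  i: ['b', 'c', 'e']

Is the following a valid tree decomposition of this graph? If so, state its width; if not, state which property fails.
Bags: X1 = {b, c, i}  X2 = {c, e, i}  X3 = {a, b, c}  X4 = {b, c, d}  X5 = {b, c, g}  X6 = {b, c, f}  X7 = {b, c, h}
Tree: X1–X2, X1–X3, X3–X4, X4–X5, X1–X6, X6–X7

Every vertex of G appears in some bag (union = {a, b, c, d, e, f, g, h, i}); every edge is covered by a bag; and for each vertex v the set of bags containing v is connected in the bag tree. The decomposition is therefore valid. The largest bag has 3 vertices, so the width is 2.

Yes; width 2.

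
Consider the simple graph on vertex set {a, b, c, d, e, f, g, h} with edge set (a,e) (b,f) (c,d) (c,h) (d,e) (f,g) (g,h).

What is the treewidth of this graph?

1

A width-1 tree decomposition is:
Bags: B1 = {a, e}  B2 = {d, e}  B3 = {c, d}  B4 = {c, h}  B5 = {g, h}  B6 = {f, g}  B7 = {b, f}
Tree: B1–B2, B2–B3, B3–B4, B4–B5, B5–B6, B6–B7
Every bag has size at most 2, so the width is 2 − 1 = 1 and tw(G) ≤ 1. G has an edge, so its treewidth is at least 1. Combining the bounds, tw(G) = 1.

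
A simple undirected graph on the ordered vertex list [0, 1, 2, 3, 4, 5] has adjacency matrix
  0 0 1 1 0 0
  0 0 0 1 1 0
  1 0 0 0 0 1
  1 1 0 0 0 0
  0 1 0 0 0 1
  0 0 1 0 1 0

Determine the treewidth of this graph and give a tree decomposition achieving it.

Each bag holds 3 vertices, so the decomposition has width 2, which upper-bounds the treewidth. Since 1–4–5–2–0–3–1 is a cycle in G, G is not acyclic. Forests are exactly the graphs of treewidth ≤ 1, so tw(G) ≥ 2. Hence tw(G) = 2 exactly.

Treewidth 2.
Bags: B1 = {1, 4, 5}  B2 = {1, 2, 5}  B3 = {0, 1, 2}  B4 = {0, 1, 3}
Tree: B1–B2, B2–B3, B3–B4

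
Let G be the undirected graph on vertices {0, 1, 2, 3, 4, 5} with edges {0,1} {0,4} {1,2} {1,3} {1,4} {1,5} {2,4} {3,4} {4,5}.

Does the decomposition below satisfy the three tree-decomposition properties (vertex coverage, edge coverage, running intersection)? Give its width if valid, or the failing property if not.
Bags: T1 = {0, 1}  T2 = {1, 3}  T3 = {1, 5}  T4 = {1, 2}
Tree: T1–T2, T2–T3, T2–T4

No — vertex 4 appears in no bag.

A tree decomposition must satisfy three properties: every vertex lies in some bag; for every edge, both endpoints lie together in some bag; and for every vertex, the bags containing it form a connected subtree. Here vertex 4 appears in no bag, so the decomposition is invalid.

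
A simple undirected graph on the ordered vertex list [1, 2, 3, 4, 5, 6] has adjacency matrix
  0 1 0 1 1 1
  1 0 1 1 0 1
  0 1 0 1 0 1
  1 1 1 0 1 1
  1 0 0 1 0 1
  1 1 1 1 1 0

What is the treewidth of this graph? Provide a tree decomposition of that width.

Each bag holds 4 vertices, so the decomposition has width 3, which upper-bounds the treewidth. On the other hand G contains the 4-clique {1, 2, 4, 6}. A clique must lie in a single bag of any decomposition, so no decomposition can have width below 3. Therefore the treewidth is 3.

Treewidth 3.
One optimal decomposition is:
Bags: B1 = {1, 4, 5, 6}  B2 = {1, 2, 4, 6}  B3 = {2, 3, 4, 6}
Tree: B1–B2, B2–B3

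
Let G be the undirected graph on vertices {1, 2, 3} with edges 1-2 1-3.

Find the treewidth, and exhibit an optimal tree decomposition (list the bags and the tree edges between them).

The largest bag has 2 vertices, giving width 1; this decomposition certifies tw(G) ≤ 1. Since G has at least one edge (e.g. 1–2), it is not an edgeless graph, so tw(G) ≥ 1. The upper and lower bounds meet at 1, so that is the treewidth.

Treewidth 1.
Bags: B1 = {1, 2}  B2 = {1, 3}
Tree: B1–B2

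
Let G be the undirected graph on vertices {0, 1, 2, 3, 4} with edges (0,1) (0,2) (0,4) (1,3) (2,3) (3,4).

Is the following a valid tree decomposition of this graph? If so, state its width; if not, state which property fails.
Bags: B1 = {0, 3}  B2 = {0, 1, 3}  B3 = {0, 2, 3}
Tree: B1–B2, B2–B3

No — vertex 4 appears in no bag.

A tree decomposition must satisfy three properties: every vertex lies in some bag; for every edge, both endpoints lie together in some bag; and for every vertex, the bags containing it form a connected subtree. Here vertex 4 appears in no bag, so the decomposition is invalid.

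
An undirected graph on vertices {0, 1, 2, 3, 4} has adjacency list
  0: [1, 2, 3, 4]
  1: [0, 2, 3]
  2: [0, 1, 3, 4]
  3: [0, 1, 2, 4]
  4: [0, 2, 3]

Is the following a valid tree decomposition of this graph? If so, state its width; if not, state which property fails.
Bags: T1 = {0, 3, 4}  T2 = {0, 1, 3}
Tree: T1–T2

A tree decomposition must satisfy three properties: every vertex lies in some bag; for every edge, both endpoints lie together in some bag; and for every vertex, the bags containing it form a connected subtree. Here vertex 2 appears in no bag, so the decomposition is invalid.

No — vertex 2 appears in no bag.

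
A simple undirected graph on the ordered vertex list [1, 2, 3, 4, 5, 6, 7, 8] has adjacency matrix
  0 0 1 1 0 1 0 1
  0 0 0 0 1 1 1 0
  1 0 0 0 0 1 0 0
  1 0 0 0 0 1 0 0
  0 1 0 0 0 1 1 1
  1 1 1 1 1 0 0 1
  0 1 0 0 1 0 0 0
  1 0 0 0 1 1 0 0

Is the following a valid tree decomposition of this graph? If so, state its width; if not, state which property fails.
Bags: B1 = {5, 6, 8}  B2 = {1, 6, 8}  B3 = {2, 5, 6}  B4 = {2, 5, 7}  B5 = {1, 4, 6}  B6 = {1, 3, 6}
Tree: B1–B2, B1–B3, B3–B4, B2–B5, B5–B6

Vertex coverage: the bags together contain {1, 2, 3, 4, 5, 6, 7, 8}, the full vertex set. Edge coverage: each edge of G has both endpoints in at least one bag. Running intersection: for every vertex, the bags containing it form a connected subtree. All three properties hold, so this is a valid tree decomposition of width max|bag| − 1 = 2, and hence tw(G) ≤ 2.

Yes; width 2.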